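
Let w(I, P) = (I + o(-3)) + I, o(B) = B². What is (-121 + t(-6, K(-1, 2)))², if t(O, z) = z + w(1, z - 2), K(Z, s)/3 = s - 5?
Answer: 14161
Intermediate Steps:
K(Z, s) = -15 + 3*s (K(Z, s) = 3*(s - 5) = 3*(-5 + s) = -15 + 3*s)
w(I, P) = 9 + 2*I (w(I, P) = (I + (-3)²) + I = (I + 9) + I = (9 + I) + I = 9 + 2*I)
t(O, z) = 11 + z (t(O, z) = z + (9 + 2*1) = z + (9 + 2) = z + 11 = 11 + z)
(-121 + t(-6, K(-1, 2)))² = (-121 + (11 + (-15 + 3*2)))² = (-121 + (11 + (-15 + 6)))² = (-121 + (11 - 9))² = (-121 + 2)² = (-119)² = 14161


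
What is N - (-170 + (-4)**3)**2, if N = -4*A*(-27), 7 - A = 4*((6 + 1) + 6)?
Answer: -59616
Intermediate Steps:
A = -45 (A = 7 - 4*((6 + 1) + 6) = 7 - 4*(7 + 6) = 7 - 4*13 = 7 - 1*52 = 7 - 52 = -45)
N = -4860 (N = -4*(-45)*(-27) = 180*(-27) = -4860)
N - (-170 + (-4)**3)**2 = -4860 - (-170 + (-4)**3)**2 = -4860 - (-170 - 64)**2 = -4860 - 1*(-234)**2 = -4860 - 1*54756 = -4860 - 54756 = -59616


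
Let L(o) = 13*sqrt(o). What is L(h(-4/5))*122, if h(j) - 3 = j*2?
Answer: 1586*sqrt(35)/5 ≈ 1876.6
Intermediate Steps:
h(j) = 3 + 2*j (h(j) = 3 + j*2 = 3 + 2*j)
L(h(-4/5))*122 = (13*sqrt(3 + 2*(-4/5)))*122 = (13*sqrt(3 - 8/5))*122 = (13*sqrt(7/5))*122 = (13*(sqrt(35)/5))*122 = (13*sqrt(35)/5)*122 = 1586*sqrt(35)/5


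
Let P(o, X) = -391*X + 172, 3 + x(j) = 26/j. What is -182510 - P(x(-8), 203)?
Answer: -103309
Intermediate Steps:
x(j) = -3 + 26/j
P(o, X) = 172 - 391*X
-182510 - P(x(-8), 203) = -182510 - (172 - 391*203) = -182510 - (172 - 79373) = -182510 - 1*(-79201) = -182510 + 79201 = -103309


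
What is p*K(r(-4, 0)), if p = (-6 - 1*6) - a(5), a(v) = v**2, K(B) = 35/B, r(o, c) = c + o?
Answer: 1295/4 ≈ 323.75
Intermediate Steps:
p = -37 (p = (-6 - 1*6) - 1*5**2 = (-6 - 6) - 1*25 = -12 - 25 = -37)
p*K(r(-4, 0)) = -1295/(0 - 4) = -1295/(-4) = -1295*(-1)/4 = -37*(-35/4) = 1295/4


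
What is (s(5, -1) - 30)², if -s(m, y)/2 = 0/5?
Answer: 900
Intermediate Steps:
s(m, y) = 0 (s(m, y) = -0/5 = -2*0 = 0)
(s(5, -1) - 30)² = (0 - 30)² = (-30)² = 900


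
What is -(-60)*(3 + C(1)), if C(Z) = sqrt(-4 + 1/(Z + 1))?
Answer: 180 + 30*I*sqrt(14) ≈ 180.0 + 112.25*I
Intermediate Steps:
C(Z) = sqrt(-4 + 1/(1 + Z))
-(-60)*(3 + C(1)) = -(-60)*(3 + sqrt((-3 - 4*1)/(1 + 1))) = -(-60)*(3 + sqrt((-3 - 4)/2)) = -(-60)*(3 + sqrt((1/2)*(-7))) = -(-60)*(3 + sqrt(-7/2)) = -(-60)*(3 + I*sqrt(14)/2) = -15*(-12 - 2*I*sqrt(14)) = 180 + 30*I*sqrt(14)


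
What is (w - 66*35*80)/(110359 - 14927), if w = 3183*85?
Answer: 85755/95432 ≈ 0.89860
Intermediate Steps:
w = 270555
(w - 66*35*80)/(110359 - 14927) = (270555 - 66*35*80)/(110359 - 14927) = (270555 - 2310*80)/95432 = (270555 - 184800)*(1/95432) = 85755*(1/95432) = 85755/95432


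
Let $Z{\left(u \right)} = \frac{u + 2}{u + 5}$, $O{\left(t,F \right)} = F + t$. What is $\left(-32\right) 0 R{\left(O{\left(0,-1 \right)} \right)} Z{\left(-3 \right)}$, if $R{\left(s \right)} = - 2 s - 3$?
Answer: $0$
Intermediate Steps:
$R{\left(s \right)} = -3 - 2 s$
$Z{\left(u \right)} = \frac{2 + u}{5 + u}$
$\left(-32\right) 0 R{\left(O{\left(0,-1 \right)} \right)} Z{\left(-3 \right)} = \left(-32\right) 0 \left(-3 - 2 \left(-1 + 0\right)\right) \frac{2 - 3}{5 - 3} = 0 \left(-3 - -2\right) \frac{1}{2} \left(-1\right) = 0 \left(-3 + 2\right) \frac{1}{2} \left(-1\right) = 0 \left(\left(-1\right) \left(- \frac{1}{2}\right)\right) = 0 \cdot \frac{1}{2} = 0$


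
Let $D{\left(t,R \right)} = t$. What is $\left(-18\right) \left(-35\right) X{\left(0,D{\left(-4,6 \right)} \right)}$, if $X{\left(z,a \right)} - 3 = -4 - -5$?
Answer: $2520$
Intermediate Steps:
$X{\left(z,a \right)} = 4$ ($X{\left(z,a \right)} = 3 - -1 = 3 + \left(-4 + 5\right) = 3 + 1 = 4$)
$\left(-18\right) \left(-35\right) X{\left(0,D{\left(-4,6 \right)} \right)} = \left(-18\right) \left(-35\right) 4 = 630 \cdot 4 = 2520$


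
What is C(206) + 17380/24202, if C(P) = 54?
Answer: 662144/12101 ≈ 54.718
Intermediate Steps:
C(206) + 17380/24202 = 54 + 17380/24202 = 54 + 17380*(1/24202) = 54 + 8690/12101 = 662144/12101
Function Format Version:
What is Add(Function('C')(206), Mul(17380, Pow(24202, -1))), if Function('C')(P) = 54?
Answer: Rational(662144, 12101) ≈ 54.718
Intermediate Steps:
Add(Function('C')(206), Mul(17380, Pow(24202, -1))) = Add(54, Mul(17380, Pow(24202, -1))) = Add(54, Mul(17380, Rational(1, 24202))) = Add(54, Rational(8690, 12101)) = Rational(662144, 12101)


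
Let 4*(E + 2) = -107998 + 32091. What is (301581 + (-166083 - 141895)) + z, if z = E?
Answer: -101503/4 ≈ -25376.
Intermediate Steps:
E = -75915/4 (E = -2 + (-107998 + 32091)/4 = -2 + (¼)*(-75907) = -2 - 75907/4 = -75915/4 ≈ -18979.)
z = -75915/4 ≈ -18979.
(301581 + (-166083 - 141895)) + z = (301581 + (-166083 - 141895)) - 75915/4 = (301581 - 307978) - 75915/4 = -6397 - 75915/4 = -101503/4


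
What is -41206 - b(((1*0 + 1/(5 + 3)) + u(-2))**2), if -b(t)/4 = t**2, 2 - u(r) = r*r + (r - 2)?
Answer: -42111423/1024 ≈ -41124.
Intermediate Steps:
u(r) = 4 - r - r**2 (u(r) = 2 - (r*r + (r - 2)) = 2 - (r**2 + (-2 + r)) = 2 - (-2 + r + r**2) = 2 + (2 - r - r**2) = 4 - r - r**2)
b(t) = -4*t**2
-41206 - b(((1*0 + 1/(5 + 3)) + u(-2))**2) = -41206 - (-4)*(((1*0 + 1/(5 + 3)) + (4 - 1*(-2) - 1*(-2)**2))**2)**2 = -41206 - (-4)*(((0 + 1/8) + (4 + 2 - 1*4))**2)**2 = -41206 - (-4)*(((0 + 1/8) + (4 + 2 - 4))**2)**2 = -41206 - (-4)*((1/8 + 2)**2)**2 = -41206 - (-4)*((17/8)**2)**2 = -41206 - (-4)*(289/64)**2 = -41206 - (-4)*83521/4096 = -41206 - 1*(-83521/1024) = -41206 + 83521/1024 = -42111423/1024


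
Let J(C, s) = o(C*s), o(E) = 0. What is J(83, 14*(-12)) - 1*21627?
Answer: -21627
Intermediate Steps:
J(C, s) = 0
J(83, 14*(-12)) - 1*21627 = 0 - 1*21627 = 0 - 21627 = -21627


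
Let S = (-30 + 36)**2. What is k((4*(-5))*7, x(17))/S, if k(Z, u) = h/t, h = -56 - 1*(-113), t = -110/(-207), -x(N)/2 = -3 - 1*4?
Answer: 1311/440 ≈ 2.9795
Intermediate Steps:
x(N) = 14 (x(N) = -2*(-3 - 1*4) = -2*(-3 - 4) = -2*(-7) = 14)
t = 110/207 (t = -110*(-1/207) = 110/207 ≈ 0.53140)
h = 57 (h = -56 + 113 = 57)
S = 36 (S = 6**2 = 36)
k(Z, u) = 11799/110 (k(Z, u) = 57/(110/207) = 57*(207/110) = 11799/110)
k((4*(-5))*7, x(17))/S = (11799/110)/36 = (11799/110)*(1/36) = 1311/440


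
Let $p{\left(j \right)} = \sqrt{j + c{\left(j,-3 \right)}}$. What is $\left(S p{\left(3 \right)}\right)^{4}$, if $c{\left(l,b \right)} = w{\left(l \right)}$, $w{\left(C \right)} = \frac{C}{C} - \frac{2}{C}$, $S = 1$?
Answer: $\frac{100}{9} \approx 11.111$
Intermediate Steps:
$w{\left(C \right)} = 1 - \frac{2}{C}$
$c{\left(l,b \right)} = \frac{-2 + l}{l}$
$p{\left(j \right)} = \sqrt{j + \frac{-2 + j}{j}}$
$\left(S p{\left(3 \right)}\right)^{4} = \left(1 \sqrt{1 + 3 - \frac{2}{3}}\right)^{4} = \left(1 \sqrt{\frac{10}{3}}\right)^{4} = \left(1 \frac{\sqrt{30}}{3}\right)^{4} = \left(\frac{\sqrt{30}}{3}\right)^{4} = \frac{100}{9}$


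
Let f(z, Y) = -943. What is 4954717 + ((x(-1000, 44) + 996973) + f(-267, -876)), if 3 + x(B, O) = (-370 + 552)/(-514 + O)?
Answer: 1398424749/235 ≈ 5.9507e+6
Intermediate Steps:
x(B, O) = -3 + 182/(-514 + O) (x(B, O) = -3 + (-370 + 552)/(-514 + O) = -3 + 182/(-514 + O))
4954717 + ((x(-1000, 44) + 996973) + f(-267, -876)) = 4954717 + (((1724 - 3*44)/(-514 + 44) + 996973) - 943) = 4954717 + (((1724 - 132)/(-470) + 996973) - 943) = 4954717 + ((-1/470*1592 + 996973) - 943) = 4954717 + ((-796/235 + 996973) - 943) = 4954717 + (234287859/235 - 943) = 4954717 + 234066254/235 = 1398424749/235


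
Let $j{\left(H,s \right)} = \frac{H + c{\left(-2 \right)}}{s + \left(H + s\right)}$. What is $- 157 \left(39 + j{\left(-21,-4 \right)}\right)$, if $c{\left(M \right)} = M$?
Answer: $- \frac{181178}{29} \approx -6247.5$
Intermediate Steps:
$j{\left(H,s \right)} = \frac{-2 + H}{H + 2 s}$ ($j{\left(H,s \right)} = \frac{H - 2}{s + \left(H + s\right)} = \frac{-2 + H}{H + 2 s}$)
$- 157 \left(39 + j{\left(-21,-4 \right)}\right) = - 157 \left(39 + \frac{-2 - 21}{-21 + 2 \left(-4\right)}\right) = - 157 \left(39 + \frac{1}{-21 - 8} \left(-23\right)\right) = - 157 \left(39 + \frac{1}{-29} \left(-23\right)\right) = - 157 \left(39 - - \frac{23}{29}\right) = - 157 \left(39 + \frac{23}{29}\right) = \left(-157\right) \frac{1154}{29} = - \frac{181178}{29}$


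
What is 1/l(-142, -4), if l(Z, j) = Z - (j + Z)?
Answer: 1/4 ≈ 0.25000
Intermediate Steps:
l(Z, j) = -j (l(Z, j) = Z - (Z + j) = Z + (-Z - j) = -j)
1/l(-142, -4) = 1/(-1*(-4)) = 1/4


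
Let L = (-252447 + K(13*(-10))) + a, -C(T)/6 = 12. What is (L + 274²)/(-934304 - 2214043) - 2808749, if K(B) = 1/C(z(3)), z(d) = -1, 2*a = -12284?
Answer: -636689973916079/226680984 ≈ -2.8087e+6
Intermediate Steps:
a = -6142 (a = (½)*(-12284) = -6142)
C(T) = -72 (C(T) = -6*12 = -72)
K(B) = -1/72 (K(B) = 1/(-72) = -1/72)
L = -18618409/72 (L = (-252447 - 1/72) - 6142 = -18176185/72 - 6142 = -18618409/72 ≈ -2.5859e+5)
(L + 274²)/(-934304 - 2214043) - 2808749 = (-18618409/72 + 274²)/(-934304 - 2214043) - 2808749 = (-18618409/72 + 75076)/(-3148347) - 2808749 = -13212937/72*(-1/3148347) - 2808749 = 13212937/226680984 - 2808749 = -636689973916079/226680984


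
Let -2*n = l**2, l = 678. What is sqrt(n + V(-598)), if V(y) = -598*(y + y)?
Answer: sqrt(485366) ≈ 696.68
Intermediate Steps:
V(y) = -1196*y
n = -229842 (n = -1/2*678**2 = -1/2*459684 = -229842)
sqrt(n + V(-598)) = sqrt(-229842 - 1196*(-598)) = sqrt(-229842 + 715208) = sqrt(485366)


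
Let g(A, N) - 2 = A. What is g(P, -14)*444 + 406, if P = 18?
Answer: 9286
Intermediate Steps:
g(A, N) = 2 + A
g(P, -14)*444 + 406 = (2 + 18)*444 + 406 = 20*444 + 406 = 8880 + 406 = 9286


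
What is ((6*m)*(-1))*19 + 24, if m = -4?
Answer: 480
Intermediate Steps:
((6*m)*(-1))*19 + 24 = ((6*(-4))*(-1))*19 + 24 = -24*(-1)*19 + 24 = 24*19 + 24 = 456 + 24 = 480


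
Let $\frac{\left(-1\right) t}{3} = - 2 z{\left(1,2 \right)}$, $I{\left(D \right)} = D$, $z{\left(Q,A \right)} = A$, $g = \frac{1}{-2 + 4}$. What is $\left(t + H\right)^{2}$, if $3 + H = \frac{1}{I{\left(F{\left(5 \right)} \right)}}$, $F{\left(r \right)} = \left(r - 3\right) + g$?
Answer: $\frac{2209}{25} \approx 88.36$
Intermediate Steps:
$g = \frac{1}{2} \approx 0.5$
$F{\left(r \right)} = - \frac{5}{2} + r$ ($F{\left(r \right)} = \left(r - 3\right) + \frac{1}{2} = \left(-3 + r\right) + \frac{1}{2} = - \frac{5}{2} + r$)
$H = - \frac{13}{5}$ ($H = -3 + \frac{1}{- \frac{5}{2} + 5} = -3 + \frac{1}{\frac{5}{2}} = -3 + \frac{2}{5} = - \frac{13}{5} \approx -2.6$)
$t = 12$ ($t = - 3 \left(\left(-2\right) 2\right) = \left(-3\right) \left(-4\right) = 12$)
$\left(t + H\right)^{2} = \left(12 - \frac{13}{5}\right)^{2} = \left(\frac{47}{5}\right)^{2} = \frac{2209}{25}$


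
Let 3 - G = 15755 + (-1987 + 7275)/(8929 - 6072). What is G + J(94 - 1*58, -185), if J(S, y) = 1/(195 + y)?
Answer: -450084663/28570 ≈ -15754.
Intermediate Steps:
G = -45008752/2857 (G = 3 - (15755 + (-1987 + 7275)/(8929 - 6072)) = 3 - (15755 + 5288/2857) = 3 - 1*45017323/2857 = 3 - 45017323/2857 = -45008752/2857 ≈ -15754.)
G + J(94 - 1*58, -185) = -45008752/2857 + 1/(195 - 185) = -45008752/2857 + 1/10 = -45008752/2857 + ⅒ = -450084663/28570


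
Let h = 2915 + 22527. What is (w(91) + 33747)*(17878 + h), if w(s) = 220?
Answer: 1471450440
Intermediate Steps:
h = 25442
(w(91) + 33747)*(17878 + h) = (220 + 33747)*(17878 + 25442) = 33967*43320 = 1471450440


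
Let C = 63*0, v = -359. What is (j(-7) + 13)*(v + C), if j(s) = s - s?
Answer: -4667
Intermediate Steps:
j(s) = 0
C = 0
(j(-7) + 13)*(v + C) = (0 + 13)*(-359 + 0) = 13*(-359) = -4667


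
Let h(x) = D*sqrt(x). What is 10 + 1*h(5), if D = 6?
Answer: 10 + 6*sqrt(5) ≈ 23.416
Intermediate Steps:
h(x) = 6*sqrt(x)
10 + 1*h(5) = 10 + 1*(6*sqrt(5)) = 10 + 6*sqrt(5)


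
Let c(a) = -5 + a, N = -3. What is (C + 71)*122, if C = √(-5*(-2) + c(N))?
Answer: 8662 + 122*√2 ≈ 8834.5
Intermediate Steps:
C = √2 (C = √(-5*(-2) + (-5 - 3)) = √(10 - 8) = √2 ≈ 1.4142)
(C + 71)*122 = (√2 + 71)*122 = (71 + √2)*122 = 8662 + 122*√2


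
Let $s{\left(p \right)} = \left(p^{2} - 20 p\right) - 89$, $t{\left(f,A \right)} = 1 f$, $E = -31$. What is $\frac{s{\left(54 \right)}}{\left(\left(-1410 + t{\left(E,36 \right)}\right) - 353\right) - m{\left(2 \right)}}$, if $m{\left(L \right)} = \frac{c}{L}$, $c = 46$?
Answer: $- \frac{1747}{1817} \approx -0.96148$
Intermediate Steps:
$t{\left(f,A \right)} = f$
$m{\left(L \right)} = \frac{46}{L}$
$s{\left(p \right)} = -89 + p^{2} - 20 p$
$\frac{s{\left(54 \right)}}{\left(\left(-1410 + t{\left(E,36 \right)}\right) - 353\right) - m{\left(2 \right)}} = \frac{-89 + 54^{2} - 1080}{\left(\left(-1410 - 31\right) - 353\right) - \frac{46}{2}} = \frac{-89 + 2916 - 1080}{\left(-1441 - 353\right) - 46 \cdot \frac{1}{2}} = \frac{1747}{-1794 - 23} = \frac{1747}{-1817} = 1747 \left(- \frac{1}{1817}\right) = - \frac{1747}{1817}$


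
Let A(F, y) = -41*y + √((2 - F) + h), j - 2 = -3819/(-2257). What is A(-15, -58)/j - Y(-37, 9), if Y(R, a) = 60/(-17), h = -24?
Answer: 91741462/141661 + 2257*I*√7/8333 ≈ 647.61 + 0.7166*I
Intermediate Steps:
Y(R, a) = -60/17 (Y(R, a) = 60*(-1/17) = -60/17)
j = 8333/2257 (j = 2 - 3819/(-2257) = 2 - 3819*(-1/2257) = 2 + 3819/2257 = 8333/2257 ≈ 3.6921)
A(F, y) = √(-22 - F) - 41*y (A(F, y) = -41*y + √((2 - F) - 24) = -41*y + √(-22 - F) = √(-22 - F) - 41*y)
A(-15, -58)/j - Y(-37, 9) = (√(-22 - 1*(-15)) - 41*(-58))/(8333/2257) - 1*(-60/17) = (√(-22 + 15) + 2378)*(2257/8333) + 60/17 = (√(-7) + 2378)*(2257/8333) + 60/17 = (I*√7 + 2378)*(2257/8333) + 60/17 = (2378 + I*√7)*(2257/8333) + 60/17 = (5367146/8333 + 2257*I*√7/8333) + 60/17 = 91741462/141661 + 2257*I*√7/8333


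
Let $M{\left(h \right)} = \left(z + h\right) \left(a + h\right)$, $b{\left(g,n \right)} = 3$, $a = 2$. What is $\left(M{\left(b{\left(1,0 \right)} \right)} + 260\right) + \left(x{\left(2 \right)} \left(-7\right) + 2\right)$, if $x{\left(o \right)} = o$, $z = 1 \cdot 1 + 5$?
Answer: $293$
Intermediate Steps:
$z = 6$ ($z = 1 + 5 = 6$)
$M{\left(h \right)} = \left(2 + h\right) \left(6 + h\right)$ ($M{\left(h \right)} = \left(6 + h\right) \left(2 + h\right) = \left(2 + h\right) \left(6 + h\right)$)
$\left(M{\left(b{\left(1,0 \right)} \right)} + 260\right) + \left(x{\left(2 \right)} \left(-7\right) + 2\right) = \left(\left(12 + 3^{2} + 8 \cdot 3\right) + 260\right) + \left(2 \left(-7\right) + 2\right) = \left(\left(12 + 9 + 24\right) + 260\right) + \left(-14 + 2\right) = \left(45 + 260\right) - 12 = 305 - 12 = 293$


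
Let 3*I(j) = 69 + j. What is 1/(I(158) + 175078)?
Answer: 3/525461 ≈ 5.7093e-6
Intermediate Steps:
I(j) = 23 + j/3 (I(j) = (69 + j)/3 = 23 + j/3)
1/(I(158) + 175078) = 1/((23 + (⅓)*158) + 175078) = 1/((23 + 158/3) + 175078) = 1/(227/3 + 175078) = 1/(525461/3) = 3/525461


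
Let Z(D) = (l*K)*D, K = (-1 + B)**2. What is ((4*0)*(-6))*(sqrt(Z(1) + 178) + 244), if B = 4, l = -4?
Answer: 0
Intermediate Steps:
K = 9 (K = (-1 + 4)**2 = 3**2 = 9)
Z(D) = -36*D (Z(D) = (-4*9)*D = -36*D)
((4*0)*(-6))*(sqrt(Z(1) + 178) + 244) = ((4*0)*(-6))*(sqrt(-36*1 + 178) + 244) = (0*(-6))*(sqrt(-36 + 178) + 244) = 0*(sqrt(142) + 244) = 0*(244 + sqrt(142)) = 0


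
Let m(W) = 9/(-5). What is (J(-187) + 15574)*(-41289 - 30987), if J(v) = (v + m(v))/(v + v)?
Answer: -1052494820712/935 ≈ -1.1257e+9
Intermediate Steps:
m(W) = -9/5 (m(W) = 9*(-⅕) = -9/5)
J(v) = (-9/5 + v)/(2*v) (J(v) = (v - 9/5)/(v + v) = (-9/5 + v)/((2*v)) = (-9/5 + v)*(1/(2*v)) = (-9/5 + v)/(2*v))
(J(-187) + 15574)*(-41289 - 30987) = ((⅒)*(-9 + 5*(-187))/(-187) + 15574)*(-41289 - 30987) = ((⅒)*(-1/187)*(-9 - 935) + 15574)*(-72276) = ((⅒)*(-1/187)*(-944) + 15574)*(-72276) = (472/935 + 15574)*(-72276) = (14562162/935)*(-72276) = -1052494820712/935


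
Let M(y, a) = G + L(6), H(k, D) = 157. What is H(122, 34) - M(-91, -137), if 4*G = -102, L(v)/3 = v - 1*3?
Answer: 347/2 ≈ 173.50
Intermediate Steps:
L(v) = -9 + 3*v (L(v) = 3*(v - 1*3) = 3*(v - 3) = 3*(-3 + v) = -9 + 3*v)
G = -51/2 (G = (¼)*(-102) = -51/2 ≈ -25.500)
M(y, a) = -33/2 (M(y, a) = -51/2 + (-9 + 3*6) = -51/2 + (-9 + 18) = -51/2 + 9 = -33/2)
H(122, 34) - M(-91, -137) = 157 - 1*(-33/2) = 157 + 33/2 = 347/2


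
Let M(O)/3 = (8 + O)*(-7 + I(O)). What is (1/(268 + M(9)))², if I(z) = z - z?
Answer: 1/7921 ≈ 0.00012625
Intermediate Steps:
I(z) = 0
M(O) = -168 - 21*O (M(O) = 3*((8 + O)*(-7 + 0)) = 3*((8 + O)*(-7)) = 3*(-56 - 7*O) = -168 - 21*O)
(1/(268 + M(9)))² = (1/(268 + (-168 - 21*9)))² = (1/(268 + (-168 - 189)))² = (1/(268 - 357))² = (1/(-89))² = (-1/89)² = 1/7921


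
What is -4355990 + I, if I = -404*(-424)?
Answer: -4184694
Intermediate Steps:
I = 171296
-4355990 + I = -4355990 + 171296 = -4184694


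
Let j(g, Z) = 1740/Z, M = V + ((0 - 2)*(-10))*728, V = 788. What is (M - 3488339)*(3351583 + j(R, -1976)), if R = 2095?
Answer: -302640377950363/26 ≈ -1.1640e+13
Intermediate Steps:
M = 15348 (M = 788 + ((0 - 2)*(-10))*728 = 788 - 2*(-10)*728 = 788 + 20*728 = 788 + 14560 = 15348)
(M - 3488339)*(3351583 + j(R, -1976)) = (15348 - 3488339)*(3351583 + 1740/(-1976)) = -3472991*(3351583 + 1740*(-1/1976)) = -3472991*(3351583 - 435/494) = -3472991*1655681567/494 = -302640377950363/26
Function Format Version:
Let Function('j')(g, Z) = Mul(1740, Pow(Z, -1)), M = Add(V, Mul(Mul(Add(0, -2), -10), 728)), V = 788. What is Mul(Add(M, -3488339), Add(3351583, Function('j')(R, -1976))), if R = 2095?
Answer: Rational(-302640377950363, 26) ≈ -1.1640e+13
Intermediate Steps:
M = 15348 (M = Add(788, Mul(Mul(Add(0, -2), -10), 728)) = Add(788, Mul(Mul(-2, -10), 728)) = Add(788, Mul(20, 728)) = Add(788, 14560) = 15348)
Mul(Add(M, -3488339), Add(3351583, Function('j')(R, -1976))) = Mul(Add(15348, -3488339), Add(3351583, Mul(1740, Pow(-1976, -1)))) = Mul(-3472991, Add(3351583, Mul(1740, Rational(-1, 1976)))) = Mul(-3472991, Add(3351583, Rational(-435, 494))) = Mul(-3472991, Rational(1655681567, 494)) = Rational(-302640377950363, 26)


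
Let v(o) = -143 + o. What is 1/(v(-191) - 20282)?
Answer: -1/20616 ≈ -4.8506e-5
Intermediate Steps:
1/(v(-191) - 20282) = 1/((-143 - 191) - 20282) = 1/(-334 - 20282) = 1/(-20616) = -1/20616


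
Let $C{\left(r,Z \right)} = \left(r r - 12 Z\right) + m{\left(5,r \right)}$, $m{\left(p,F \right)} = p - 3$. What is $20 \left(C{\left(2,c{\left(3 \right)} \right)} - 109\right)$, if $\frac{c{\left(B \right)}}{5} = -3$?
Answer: $1540$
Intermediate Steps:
$m{\left(p,F \right)} = -3 + p$ ($m{\left(p,F \right)} = p - 3 = -3 + p$)
$c{\left(B \right)} = -15$ ($c{\left(B \right)} = 5 \left(-3\right) = -15$)
$C{\left(r,Z \right)} = 2 + r^{2} - 12 Z$ ($C{\left(r,Z \right)} = \left(r r - 12 Z\right) + \left(-3 + 5\right) = \left(r^{2} - 12 Z\right) + 2 = 2 + r^{2} - 12 Z$)
$20 \left(C{\left(2,c{\left(3 \right)} \right)} - 109\right) = 20 \left(\left(2 + 2^{2} - -180\right) - 109\right) = 20 \left(\left(2 + 4 + 180\right) - 109\right) = 20 \left(186 - 109\right) = 20 \cdot 77 = 1540$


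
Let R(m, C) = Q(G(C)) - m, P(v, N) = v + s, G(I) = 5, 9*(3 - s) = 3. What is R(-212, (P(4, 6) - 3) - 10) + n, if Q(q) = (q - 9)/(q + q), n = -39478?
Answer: -196332/5 ≈ -39266.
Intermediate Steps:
s = 8/3 (s = 3 - ⅑*3 = 3 - ⅓ = 8/3 ≈ 2.6667)
P(v, N) = 8/3 + v (P(v, N) = v + 8/3 = 8/3 + v)
Q(q) = (-9 + q)/(2*q) (Q(q) = (-9 + q)/((2*q)) = (-9 + q)*(1/(2*q)) = (-9 + q)/(2*q))
R(m, C) = -⅖ - m (R(m, C) = (½)*(-9 + 5)/5 - m = (½)*(⅕)*(-4) - m = -⅖ - m)
R(-212, (P(4, 6) - 3) - 10) + n = (-⅖ - 1*(-212)) - 39478 = (-⅖ + 212) - 39478 = 1058/5 - 39478 = -196332/5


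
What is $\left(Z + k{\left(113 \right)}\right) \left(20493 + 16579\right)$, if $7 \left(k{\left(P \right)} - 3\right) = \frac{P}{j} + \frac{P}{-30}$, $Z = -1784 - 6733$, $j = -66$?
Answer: $- \frac{52083903904}{165} \approx -3.1566 \cdot 10^{8}$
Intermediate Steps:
$Z = -8517$ ($Z = -1784 - 6733 = -8517$)
$k{\left(P \right)} = 3 - \frac{8 P}{1155}$ ($k{\left(P \right)} = 3 + \frac{\frac{P}{-66} + \frac{P}{-30}}{7} = 3 + \frac{P \left(- \frac{1}{66}\right) + P \left(- \frac{1}{30}\right)}{7} = 3 + \frac{- \frac{P}{66} - \frac{P}{30}}{7} = 3 + \frac{\left(- \frac{8}{165}\right) P}{7} = 3 - \frac{8 P}{1155}$)
$\left(Z + k{\left(113 \right)}\right) \left(20493 + 16579\right) = \left(-8517 + \left(3 - \frac{904}{1155}\right)\right) \left(20493 + 16579\right) = \left(-8517 + \left(3 - \frac{904}{1155}\right)\right) 37072 = \left(-8517 + \frac{2561}{1155}\right) 37072 = \left(- \frac{9834574}{1155}\right) 37072 = - \frac{52083903904}{165}$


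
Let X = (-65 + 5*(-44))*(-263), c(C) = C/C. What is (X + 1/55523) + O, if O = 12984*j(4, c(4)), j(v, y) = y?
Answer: 4882637098/55523 ≈ 87939.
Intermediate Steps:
c(C) = 1
X = 74955 (X = (-65 - 220)*(-263) = -285*(-263) = 74955)
O = 12984 (O = 12984*1 = 12984)
(X + 1/55523) + O = (74955 + 1/55523) + 12984 = 4161726466/55523 + 12984 = 4882637098/55523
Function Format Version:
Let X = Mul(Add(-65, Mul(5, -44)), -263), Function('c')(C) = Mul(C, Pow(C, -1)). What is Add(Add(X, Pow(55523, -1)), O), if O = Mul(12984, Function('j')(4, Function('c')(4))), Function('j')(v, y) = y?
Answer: Rational(4882637098, 55523) ≈ 87939.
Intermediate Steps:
Function('c')(C) = 1
X = 74955 (X = Mul(Add(-65, -220), -263) = Mul(-285, -263) = 74955)
O = 12984 (O = Mul(12984, 1) = 12984)
Add(Add(X, Pow(55523, -1)), O) = Add(Add(74955, Pow(55523, -1)), 12984) = Add(Add(74955, Rational(1, 55523)), 12984) = Add(Rational(4161726466, 55523), 12984) = Rational(4882637098, 55523)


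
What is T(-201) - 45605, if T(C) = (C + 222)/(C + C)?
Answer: -6111077/134 ≈ -45605.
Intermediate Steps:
T(C) = (222 + C)/(2*C) (T(C) = (222 + C)/((2*C)) = (222 + C)*(1/(2*C)) = (222 + C)/(2*C))
T(-201) - 45605 = (½)*(222 - 201)/(-201) - 45605 = (½)*(-1/201)*21 - 45605 = -7/134 - 45605 = -6111077/134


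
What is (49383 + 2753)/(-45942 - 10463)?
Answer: -52136/56405 ≈ -0.92432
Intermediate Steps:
(49383 + 2753)/(-45942 - 10463) = 52136/(-56405) = 52136*(-1/56405) = -52136/56405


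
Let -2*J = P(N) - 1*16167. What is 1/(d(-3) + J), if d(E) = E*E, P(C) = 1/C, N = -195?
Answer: 195/1578038 ≈ 0.00012357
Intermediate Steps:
d(E) = E²
J = 1576283/195 (J = -(1/(-195) - 1*16167)/2 = -(-1/195 - 16167)/2 = -½*(-3152566/195) = 1576283/195 ≈ 8083.5)
1/(d(-3) + J) = 1/((-3)² + 1576283/195) = 1/(9 + 1576283/195) = 1/(1578038/195) = 195/1578038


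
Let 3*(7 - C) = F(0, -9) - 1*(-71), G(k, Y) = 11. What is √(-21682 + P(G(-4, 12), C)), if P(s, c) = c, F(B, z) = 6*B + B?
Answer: 2*I*√48822/3 ≈ 147.3*I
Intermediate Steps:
F(B, z) = 7*B
C = -50/3 (C = 7 - (7*0 - 1*(-71))/3 = 7 - (0 + 71)/3 = 7 - ⅓*71 = 7 - 71/3 = -50/3 ≈ -16.667)
√(-21682 + P(G(-4, 12), C)) = √(-21682 - 50/3) = √(-65096/3) = 2*I*√48822/3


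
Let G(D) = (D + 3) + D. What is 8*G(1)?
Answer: 40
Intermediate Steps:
G(D) = 3 + 2*D (G(D) = (3 + D) + D = 3 + 2*D)
8*G(1) = 8*(3 + 2*1) = 8*(3 + 2) = 8*5 = 40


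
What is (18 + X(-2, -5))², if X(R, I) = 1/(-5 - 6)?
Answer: 38809/121 ≈ 320.74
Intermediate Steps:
X(R, I) = -1/11 (X(R, I) = 1/(-11) = -1/11)
(18 + X(-2, -5))² = (18 - 1/11)² = (197/11)² = 38809/121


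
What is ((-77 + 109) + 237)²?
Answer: 72361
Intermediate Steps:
((-77 + 109) + 237)² = (32 + 237)² = 269² = 72361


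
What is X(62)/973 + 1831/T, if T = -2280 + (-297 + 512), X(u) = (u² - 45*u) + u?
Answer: 10673/41005 ≈ 0.26029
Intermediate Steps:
X(u) = u² - 44*u
T = -2065 (T = -2280 + 215 = -2065)
X(62)/973 + 1831/T = (62*(-44 + 62))/973 + 1831/(-2065) = (62*18)*(1/973) + 1831*(-1/2065) = 1116*(1/973) - 1831/2065 = 1116/973 - 1831/2065 = 10673/41005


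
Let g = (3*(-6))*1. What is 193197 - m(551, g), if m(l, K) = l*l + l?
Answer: -110955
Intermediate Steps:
g = -18 (g = -18*1 = -18)
m(l, K) = l + l² (m(l, K) = l² + l = l + l²)
193197 - m(551, g) = 193197 - 551*(1 + 551) = 193197 - 551*552 = 193197 - 1*304152 = 193197 - 304152 = -110955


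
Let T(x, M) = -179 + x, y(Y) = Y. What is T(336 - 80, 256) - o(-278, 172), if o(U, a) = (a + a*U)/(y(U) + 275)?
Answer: -47413/3 ≈ -15804.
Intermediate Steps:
o(U, a) = (a + U*a)/(275 + U) (o(U, a) = (a + a*U)/(U + 275) = (a + U*a)/(275 + U))
T(336 - 80, 256) - o(-278, 172) = (-179 + (336 - 80)) - 172*(1 - 278)/(275 - 278) = (-179 + 256) - 172*(-277)/(-3) = 77 - 172*(-1)*(-277)/3 = 77 - 1*47644/3 = 77 - 47644/3 = -47413/3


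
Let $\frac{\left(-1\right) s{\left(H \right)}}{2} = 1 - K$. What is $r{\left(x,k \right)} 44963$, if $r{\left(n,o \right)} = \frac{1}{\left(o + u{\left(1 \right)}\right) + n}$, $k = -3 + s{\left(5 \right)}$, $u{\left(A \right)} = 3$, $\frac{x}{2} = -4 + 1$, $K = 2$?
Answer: $- \frac{44963}{4} \approx -11241.0$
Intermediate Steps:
$s{\left(H \right)} = 2$ ($s{\left(H \right)} = - 2 \left(1 - 2\right) = \left(-2\right) \left(-1\right) = 2$)
$x = -6$ ($x = 2 \left(-4 + 1\right) = 2 \left(-3\right) = -6$)
$k = -1$ ($k = -3 + 2 = -1$)
$r{\left(n,o \right)} = \frac{1}{3 + n + o}$ ($r{\left(n,o \right)} = \frac{1}{\left(o + 3\right) + n} = \frac{1}{\left(3 + o\right) + n} = \frac{1}{3 + n + o}$)
$r{\left(x,k \right)} 44963 = \frac{1}{3 - 6 - 1} \cdot 44963 = \frac{1}{-4} \cdot 44963 = \left(- \frac{1}{4}\right) 44963 = - \frac{44963}{4}$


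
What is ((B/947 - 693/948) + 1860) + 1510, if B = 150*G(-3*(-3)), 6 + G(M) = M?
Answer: 1008402683/299252 ≈ 3369.7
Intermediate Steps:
G(M) = -6 + M
B = 450 (B = 150*(-6 - 3*(-3)) = 150*(-6 + 9) = 150*3 = 450)
((B/947 - 693/948) + 1860) + 1510 = ((450/947 - 693/948) + 1860) + 1510 = ((450*(1/947) - 693*1/948) + 1860) + 1510 = ((450/947 - 231/316) + 1860) + 1510 = (-76557/299252 + 1860) + 1510 = 556532163/299252 + 1510 = 1008402683/299252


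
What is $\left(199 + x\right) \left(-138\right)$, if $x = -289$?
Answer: $12420$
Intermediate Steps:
$\left(199 + x\right) \left(-138\right) = \left(199 - 289\right) \left(-138\right) = \left(-90\right) \left(-138\right) = 12420$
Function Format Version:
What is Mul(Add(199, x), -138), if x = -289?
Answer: 12420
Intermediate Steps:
Mul(Add(199, x), -138) = Mul(Add(199, -289), -138) = Mul(-90, -138) = 12420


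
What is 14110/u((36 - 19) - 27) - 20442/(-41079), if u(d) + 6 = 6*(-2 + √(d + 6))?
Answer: -96515533/178009 - 14110*I/39 ≈ -542.19 - 361.79*I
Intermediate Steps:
u(d) = -18 + 6*√(6 + d) (u(d) = -6 + 6*(-2 + √(d + 6)) = -6 + 6*(-2 + √(6 + d)) = -6 + (-12 + 6*√(6 + d)) = -18 + 6*√(6 + d))
14110/u((36 - 19) - 27) - 20442/(-41079) = 14110/(-18 + 6*√(6 + ((36 - 19) - 27))) - 20442/(-41079) = 14110/(-18 + 6*√(6 + (17 - 27))) - 20442*(-1/41079) = 14110/(-18 + 6*√(6 - 10)) + 6814/13693 = 14110/(-18 + 6*√(-4)) + 6814/13693 = 14110/(-18 + 6*(2*I)) + 6814/13693 = 14110/(-18 + 12*I) + 6814/13693 = 14110*((-18 - 12*I)/468) + 6814/13693 = 7055*(-18 - 12*I)/234 + 6814/13693 = 6814/13693 + 7055*(-18 - 12*I)/234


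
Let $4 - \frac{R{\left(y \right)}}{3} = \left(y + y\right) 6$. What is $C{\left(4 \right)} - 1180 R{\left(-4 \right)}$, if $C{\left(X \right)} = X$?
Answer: $-184076$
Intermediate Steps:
$R{\left(y \right)} = 12 - 36 y$ ($R{\left(y \right)} = 12 - 3 \left(y + y\right) 6 = 12 - 3 \cdot 2 y 6 = 12 - 3 \cdot 12 y = 12 - 36 y$)
$C{\left(4 \right)} - 1180 R{\left(-4 \right)} = 4 - 1180 \left(12 - -144\right) = 4 - 1180 \left(12 + 144\right) = 4 - 184080 = -184076$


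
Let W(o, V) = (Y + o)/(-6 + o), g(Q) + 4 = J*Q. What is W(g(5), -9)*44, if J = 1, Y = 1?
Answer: -88/5 ≈ -17.600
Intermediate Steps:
g(Q) = -4 + Q (g(Q) = -4 + 1*Q = -4 + Q)
W(o, V) = (1 + o)/(-6 + o)
W(g(5), -9)*44 = ((1 + (-4 + 5))/(-6 + (-4 + 5)))*44 = ((1 + 1)/(-6 + 1))*44 = (2/(-5))*44 = -⅕*2*44 = -⅖*44 = -88/5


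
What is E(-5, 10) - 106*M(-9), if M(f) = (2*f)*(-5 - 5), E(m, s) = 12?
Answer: -19068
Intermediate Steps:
M(f) = -20*f (M(f) = (2*f)*(-10) = -20*f)
E(-5, 10) - 106*M(-9) = 12 - (-2120)*(-9) = 12 - 106*180 = 12 - 19080 = -19068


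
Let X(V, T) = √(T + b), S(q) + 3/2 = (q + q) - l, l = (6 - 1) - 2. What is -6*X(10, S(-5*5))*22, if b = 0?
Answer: -66*I*√218 ≈ -974.48*I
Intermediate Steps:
l = 3 (l = 5 - 2 = 3)
S(q) = -9/2 + 2*q (S(q) = -3/2 + ((q + q) - 1*3) = -3/2 + (2*q - 3) = -3/2 + (-3 + 2*q) = -9/2 + 2*q)
X(V, T) = √T (X(V, T) = √(T + 0) = √T)
-6*X(10, S(-5*5))*22 = -6*√(-9/2 + 2*(-5*5))*22 = -6*√(-9/2 + 2*(-25))*22 = -6*√(-9/2 - 50)*22 = -3*I*√218*22 = -66*I*√218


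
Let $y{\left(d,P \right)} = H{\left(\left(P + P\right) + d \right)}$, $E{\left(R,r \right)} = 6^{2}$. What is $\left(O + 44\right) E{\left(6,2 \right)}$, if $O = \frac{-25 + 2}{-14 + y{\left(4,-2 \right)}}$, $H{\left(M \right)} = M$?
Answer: $\frac{11502}{7} \approx 1643.1$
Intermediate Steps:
$E{\left(R,r \right)} = 36$
$y{\left(d,P \right)} = d + 2 P$ ($y{\left(d,P \right)} = \left(P + P\right) + d = 2 P + d = d + 2 P$)
$O = \frac{23}{14}$ ($O = \frac{-25 + 2}{-14 + \left(4 + 2 \left(-2\right)\right)} = - \frac{23}{-14 + \left(4 - 4\right)} = - \frac{23}{-14 + 0} = - \frac{23}{-14} = \left(-23\right) \left(- \frac{1}{14}\right) = \frac{23}{14} \approx 1.6429$)
$\left(O + 44\right) E{\left(6,2 \right)} = \left(\frac{23}{14} + 44\right) 36 = \frac{639}{14} \cdot 36 = \frac{11502}{7}$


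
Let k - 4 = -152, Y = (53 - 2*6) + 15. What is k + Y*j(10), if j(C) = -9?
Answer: -652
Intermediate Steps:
Y = 56 (Y = (53 - 12) + 15 = 41 + 15 = 56)
k = -148 (k = 4 - 152 = -148)
k + Y*j(10) = -148 + 56*(-9) = -148 - 504 = -652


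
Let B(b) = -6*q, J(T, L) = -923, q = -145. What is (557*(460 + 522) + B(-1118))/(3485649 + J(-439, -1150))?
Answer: 273922/1742363 ≈ 0.15721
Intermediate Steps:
B(b) = 870 (B(b) = -6*(-145) = 870)
(557*(460 + 522) + B(-1118))/(3485649 + J(-439, -1150)) = (557*(460 + 522) + 870)/(3485649 - 923) = (557*982 + 870)/3484726 = (546974 + 870)*(1/3484726) = 547844*(1/3484726) = 273922/1742363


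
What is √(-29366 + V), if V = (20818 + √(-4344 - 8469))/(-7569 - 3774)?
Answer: √(-3778572855108 - 11343*I*√12813)/11343 ≈ 2.9116e-5 - 171.37*I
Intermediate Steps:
V = -20818/11343 - I*√12813/11343 (V = (20818 + √(-12813))/(-11343) = (20818 + I*√12813)*(-1/11343) = -20818/11343 - I*√12813/11343 ≈ -1.8353 - 0.0099792*I)
√(-29366 + V) = √(-29366 + (-20818/11343 - I*√12813/11343)) = √(-333119356/11343 - I*√12813/11343)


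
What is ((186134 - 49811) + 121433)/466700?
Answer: 64439/116675 ≈ 0.55229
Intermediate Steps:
((186134 - 49811) + 121433)/466700 = (136323 + 121433)*(1/466700) = 257756*(1/466700) = 64439/116675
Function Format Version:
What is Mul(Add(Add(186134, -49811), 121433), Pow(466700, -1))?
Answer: Rational(64439, 116675) ≈ 0.55229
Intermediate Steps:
Mul(Add(Add(186134, -49811), 121433), Pow(466700, -1)) = Mul(Add(136323, 121433), Rational(1, 466700)) = Mul(257756, Rational(1, 466700)) = Rational(64439, 116675)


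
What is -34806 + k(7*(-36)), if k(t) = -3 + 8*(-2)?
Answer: -34825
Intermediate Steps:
k(t) = -19 (k(t) = -3 - 16 = -19)
-34806 + k(7*(-36)) = -34806 - 19 = -34825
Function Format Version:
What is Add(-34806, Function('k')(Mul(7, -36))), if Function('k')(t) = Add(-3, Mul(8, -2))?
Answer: -34825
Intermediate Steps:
Function('k')(t) = -19 (Function('k')(t) = Add(-3, -16) = -19)
Add(-34806, Function('k')(Mul(7, -36))) = Add(-34806, -19) = -34825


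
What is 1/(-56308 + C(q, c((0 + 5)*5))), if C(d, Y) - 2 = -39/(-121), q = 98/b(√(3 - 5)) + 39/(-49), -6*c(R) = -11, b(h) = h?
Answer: -121/6812987 ≈ -1.7760e-5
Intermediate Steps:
c(R) = 11/6 (c(R) = -⅙*(-11) = 11/6)
q = -39/49 - 49*I*√2 (q = 98/(√(3 - 5)) + 39/(-49) = 98/(√(-2)) + 39*(-1/49) = 98/((I*√2)) - 39/49 = 98*(-I*√2/2) - 39/49 = -49*I*√2 - 39/49 = -39/49 - 49*I*√2 ≈ -0.79592 - 69.297*I)
C(d, Y) = 281/121 (C(d, Y) = 2 - 39/(-121) = 2 - 39*(-1/121) = 2 + 39/121 = 281/121)
1/(-56308 + C(q, c((0 + 5)*5))) = 1/(-56308 + 281/121) = 1/(-6812987/121) = -121/6812987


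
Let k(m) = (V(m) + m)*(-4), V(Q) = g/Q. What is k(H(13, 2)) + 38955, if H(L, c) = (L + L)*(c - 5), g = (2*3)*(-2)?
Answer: 510463/13 ≈ 39266.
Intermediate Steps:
g = -12 (g = 6*(-2) = -12)
V(Q) = -12/Q
H(L, c) = 2*L*(-5 + c) (H(L, c) = (2*L)*(-5 + c) = 2*L*(-5 + c))
k(m) = -4*m + 48/m (k(m) = (-12/m + m)*(-4) = (m - 12/m)*(-4) = -4*m + 48/m)
k(H(13, 2)) + 38955 = (-8*13*(-5 + 2) + 48/((2*13*(-5 + 2)))) + 38955 = (-8*13*(-3) + 48/((2*13*(-3)))) + 38955 = (-4*(-78) + 48/(-78)) + 38955 = (312 + 48*(-1/78)) + 38955 = (312 - 8/13) + 38955 = 4048/13 + 38955 = 510463/13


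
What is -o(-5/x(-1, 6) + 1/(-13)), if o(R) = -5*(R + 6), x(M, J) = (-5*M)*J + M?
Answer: 10840/377 ≈ 28.753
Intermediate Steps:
x(M, J) = M - 5*J*M (x(M, J) = -5*J*M + M = M - 5*J*M)
o(R) = -30 - 5*R (o(R) = -5*(6 + R) = -30 - 5*R)
-o(-5/x(-1, 6) + 1/(-13)) = -(-30 - 5*(-5*(-1/(1 - 5*6)) + 1/(-13))) = -(-30 - 5*(-5*(-1/(1 - 30)) + 1*(-1/13))) = -(-30 - 5*(-5/((-1*(-29))) - 1/13)) = -(-30 - 5*(-5/29 - 1/13)) = -(-30 - 5*(-94/377)) = -(-30 + 470/377) = -1*(-10840/377) = 10840/377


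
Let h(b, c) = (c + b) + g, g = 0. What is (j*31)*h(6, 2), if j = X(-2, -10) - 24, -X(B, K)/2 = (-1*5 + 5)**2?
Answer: -5952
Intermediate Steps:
h(b, c) = b + c (h(b, c) = (c + b) + 0 = (b + c) + 0 = b + c)
X(B, K) = 0 (X(B, K) = -2*(-1*5 + 5)**2 = -2*(-5 + 5)**2 = -2*0**2 = -2*0 = 0)
j = -24 (j = 0 - 24 = -24)
(j*31)*h(6, 2) = (-24*31)*(6 + 2) = -744*8 = -5952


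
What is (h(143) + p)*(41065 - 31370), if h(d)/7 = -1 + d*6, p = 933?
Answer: 67205740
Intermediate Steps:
h(d) = -7 + 42*d (h(d) = 7*(-1 + d*6) = 7*(-1 + 6*d) = -7 + 42*d)
(h(143) + p)*(41065 - 31370) = ((-7 + 42*143) + 933)*(41065 - 31370) = ((-7 + 6006) + 933)*9695 = (5999 + 933)*9695 = 6932*9695 = 67205740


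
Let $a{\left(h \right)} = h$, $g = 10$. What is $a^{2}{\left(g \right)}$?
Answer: $100$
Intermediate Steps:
$a^{2}{\left(g \right)} = 10^{2} = 100$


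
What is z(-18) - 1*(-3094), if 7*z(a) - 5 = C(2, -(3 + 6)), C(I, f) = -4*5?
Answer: 21643/7 ≈ 3091.9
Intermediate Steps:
C(I, f) = -20
z(a) = -15/7 (z(a) = 5/7 + (⅐)*(-20) = 5/7 - 20/7 = -15/7)
z(-18) - 1*(-3094) = -15/7 - 1*(-3094) = -15/7 + 3094 = 21643/7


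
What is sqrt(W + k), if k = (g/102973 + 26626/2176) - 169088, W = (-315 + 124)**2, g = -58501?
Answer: 7*I*sqrt(67000291063303)/157352 ≈ 364.14*I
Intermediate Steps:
W = 36481 (W = (-191)**2 = 36481)
k = -18942403272451/112034624 (k = (-58501/102973 + 26626/2176) - 169088 = (-58501*1/102973 + 26626*(1/2176)) - 169088 = (-58501/102973 + 13313/1088) - 169088 = 1307230461/112034624 - 169088 = -18942403272451/112034624 ≈ -1.6908e+5)
sqrt(W + k) = sqrt(36481 - 18942403272451/112034624) = sqrt(-14855268154307/112034624) = 7*I*sqrt(67000291063303)/157352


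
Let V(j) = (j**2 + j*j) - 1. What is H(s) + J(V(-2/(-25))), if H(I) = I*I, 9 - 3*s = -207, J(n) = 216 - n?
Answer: 3375617/625 ≈ 5401.0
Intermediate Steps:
V(j) = -1 + 2*j**2 (V(j) = (j**2 + j**2) - 1 = 2*j**2 - 1 = -1 + 2*j**2)
s = 72 (s = 3 - 1/3*(-207) = 3 + 69 = 72)
H(I) = I**2
H(s) + J(V(-2/(-25))) = 72**2 + (216 - (-1 + 2*(-2/(-25))**2)) = 5184 + (216 - (-1 + 2*(-2*(-1/25))**2)) = 5184 + (216 - (-1 + 2*(2/25)**2)) = 5184 + (216 - (-1 + 2*(4/625))) = 5184 + (216 - (-1 + 8/625)) = 5184 + (216 - 1*(-617/625)) = 5184 + (216 + 617/625) = 5184 + 135617/625 = 3375617/625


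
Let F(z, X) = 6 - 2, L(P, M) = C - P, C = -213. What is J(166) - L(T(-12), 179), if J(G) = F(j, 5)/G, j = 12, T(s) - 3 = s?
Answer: 16934/83 ≈ 204.02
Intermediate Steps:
T(s) = 3 + s
L(P, M) = -213 - P
F(z, X) = 4
J(G) = 4/G
J(166) - L(T(-12), 179) = 4/166 - (-213 - (3 - 12)) = 4*(1/166) - (-213 - 1*(-9)) = 2/83 - (-213 + 9) = 2/83 - 1*(-204) = 2/83 + 204 = 16934/83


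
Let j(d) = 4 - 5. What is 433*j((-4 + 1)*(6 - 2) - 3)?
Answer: -433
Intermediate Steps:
j(d) = -1
433*j((-4 + 1)*(6 - 2) - 3) = 433*(-1) = -433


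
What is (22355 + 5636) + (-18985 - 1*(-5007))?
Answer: 14013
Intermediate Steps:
(22355 + 5636) + (-18985 - 1*(-5007)) = 27991 + (-18985 + 5007) = 27991 - 13978 = 14013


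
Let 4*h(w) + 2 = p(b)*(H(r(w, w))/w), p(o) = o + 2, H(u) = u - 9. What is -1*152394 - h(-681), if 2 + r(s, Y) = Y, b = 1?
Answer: -69186995/454 ≈ -1.5239e+5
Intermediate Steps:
r(s, Y) = -2 + Y
H(u) = -9 + u
p(o) = 2 + o
h(w) = -½ + 3*(-11 + w)/(4*w) (h(w) = -½ + ((2 + 1)*((-9 + (-2 + w))/w))/4 = -½ + (3*((-11 + w)/w))/4 = -½ + (3*(-11 + w)/w)/4 = -½ + 3*(-11 + w)/(4*w))
-1*152394 - h(-681) = -1*152394 - (-33 - 681)/(4*(-681)) = -152394 - (-1)*(-714)/(4*681) = -152394 - 1*119/454 = -152394 - 119/454 = -69186995/454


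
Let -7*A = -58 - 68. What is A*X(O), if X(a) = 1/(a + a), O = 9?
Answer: 1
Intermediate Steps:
A = 18 (A = -(-58 - 68)/7 = -1/7*(-126) = 18)
X(a) = 1/(2*a)
A*X(O) = 18*((1/2)/9) = 18*((1/2)*(1/9)) = 18*(1/18) = 1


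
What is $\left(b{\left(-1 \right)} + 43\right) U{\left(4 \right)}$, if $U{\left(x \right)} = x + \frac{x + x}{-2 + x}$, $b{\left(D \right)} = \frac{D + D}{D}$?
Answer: $360$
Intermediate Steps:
$b{\left(D \right)} = 2$ ($b{\left(D \right)} = \frac{2 D}{D} = 2$)
$U{\left(x \right)} = x + \frac{2 x}{-2 + x}$
$\left(b{\left(-1 \right)} + 43\right) U{\left(4 \right)} = \left(2 + 43\right) \frac{4^{2}}{-2 + 4} = 45 \cdot \frac{16}{2} = 45 \cdot 16 \cdot \frac{1}{2} = 45 \cdot 8 = 360$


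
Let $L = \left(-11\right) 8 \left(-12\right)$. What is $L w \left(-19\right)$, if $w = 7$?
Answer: $-140448$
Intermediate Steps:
$L = 1056$ ($L = \left(-88\right) \left(-12\right) = 1056$)
$L w \left(-19\right) = 1056 \cdot 7 \left(-19\right) = 1056 \left(-133\right) = -140448$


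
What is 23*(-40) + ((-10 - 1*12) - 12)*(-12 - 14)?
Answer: -36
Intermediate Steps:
23*(-40) + ((-10 - 1*12) - 12)*(-12 - 14) = -920 + ((-10 - 12) - 12)*(-26) = -920 + (-22 - 12)*(-26) = -920 - 34*(-26) = -920 + 884 = -36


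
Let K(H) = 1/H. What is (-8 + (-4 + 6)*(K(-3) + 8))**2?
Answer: 484/9 ≈ 53.778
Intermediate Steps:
(-8 + (-4 + 6)*(K(-3) + 8))**2 = (-8 + (-4 + 6)*(1/(-3) + 8))**2 = (-8 + 2*(-1/3 + 8))**2 = (-8 + 2*(23/3))**2 = (-8 + 46/3)**2 = (22/3)**2 = 484/9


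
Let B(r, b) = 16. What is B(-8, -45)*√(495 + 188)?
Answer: 16*√683 ≈ 418.15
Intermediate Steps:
B(-8, -45)*√(495 + 188) = 16*√(495 + 188) = 16*√683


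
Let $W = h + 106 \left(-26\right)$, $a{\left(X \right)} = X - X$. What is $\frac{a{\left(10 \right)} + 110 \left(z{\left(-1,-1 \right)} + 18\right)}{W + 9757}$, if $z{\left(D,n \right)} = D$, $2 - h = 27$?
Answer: $\frac{935}{3488} \approx 0.26806$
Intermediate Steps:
$h = -25$ ($h = 2 - 27 = -25$)
$a{\left(X \right)} = 0$
$W = -2781$ ($W = -25 + 106 \left(-26\right) = -25 - 2756 = -2781$)
$\frac{a{\left(10 \right)} + 110 \left(z{\left(-1,-1 \right)} + 18\right)}{W + 9757} = \frac{0 + 110 \left(-1 + 18\right)}{-2781 + 9757} = \frac{0 + 110 \cdot 17}{6976} = \left(0 + 1870\right) \frac{1}{6976} = 1870 \cdot \frac{1}{6976} = \frac{935}{3488}$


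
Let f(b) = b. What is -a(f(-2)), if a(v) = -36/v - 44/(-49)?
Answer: -926/49 ≈ -18.898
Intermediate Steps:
a(v) = 44/49 - 36/v (a(v) = -36/v - 44*(-1/49) = -36/v + 44/49 = 44/49 - 36/v)
-a(f(-2)) = -(44/49 - 36/(-2)) = -(44/49 - 36*(-½)) = -(44/49 + 18) = -1*926/49 = -926/49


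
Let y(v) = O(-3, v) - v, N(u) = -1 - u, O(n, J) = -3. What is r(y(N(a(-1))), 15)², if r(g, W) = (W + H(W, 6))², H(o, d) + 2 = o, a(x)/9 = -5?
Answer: 614656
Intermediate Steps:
a(x) = -45 (a(x) = 9*(-5) = -45)
H(o, d) = -2 + o
y(v) = -3 - v
r(g, W) = (-2 + 2*W)² (r(g, W) = (W + (-2 + W))² = (-2 + 2*W)²)
r(y(N(a(-1))), 15)² = (4*(-1 + 15)²)² = (4*14²)² = (4*196)² = 784² = 614656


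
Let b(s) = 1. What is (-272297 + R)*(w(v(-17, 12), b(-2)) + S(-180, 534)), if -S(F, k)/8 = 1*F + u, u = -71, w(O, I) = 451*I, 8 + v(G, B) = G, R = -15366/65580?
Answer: -7318497367889/10930 ≈ -6.6958e+8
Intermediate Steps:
R = -2561/10930 (R = -15366*1/65580 = -2561/10930 ≈ -0.23431)
v(G, B) = -8 + G
S(F, k) = 568 - 8*F (S(F, k) = -8*(1*F - 71) = -8*(F - 71) = -8*(-71 + F) = 568 - 8*F)
(-272297 + R)*(w(v(-17, 12), b(-2)) + S(-180, 534)) = (-272297 - 2561/10930)*(451*1 + (568 - 8*(-180))) = -2976208771*(451 + (568 + 1440))/10930 = -2976208771*(451 + 2008)/10930 = -2976208771/10930*2459 = -7318497367889/10930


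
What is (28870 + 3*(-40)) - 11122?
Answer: 17628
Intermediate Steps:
(28870 + 3*(-40)) - 11122 = (28870 - 120) - 11122 = 28750 - 11122 = 17628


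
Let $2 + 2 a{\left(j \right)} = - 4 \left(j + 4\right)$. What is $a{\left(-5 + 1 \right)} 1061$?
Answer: $-1061$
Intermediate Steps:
$a{\left(j \right)} = -9 - 2 j$ ($a{\left(j \right)} = -1 + \frac{\left(-4\right) \left(j + 4\right)}{2} = -1 + \frac{\left(-4\right) \left(4 + j\right)}{2} = -1 + \frac{-16 - 4 j}{2} = -1 - \left(8 + 2 j\right) = -9 - 2 j$)
$a{\left(-5 + 1 \right)} 1061 = \left(-9 - 2 \left(-5 + 1\right)\right) 1061 = \left(-9 - -8\right) 1061 = \left(-9 + 8\right) 1061 = \left(-1\right) 1061 = -1061$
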